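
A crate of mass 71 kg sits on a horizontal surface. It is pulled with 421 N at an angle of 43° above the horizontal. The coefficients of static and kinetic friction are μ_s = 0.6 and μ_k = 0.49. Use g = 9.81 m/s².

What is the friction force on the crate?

The vertical component of P reduces the normal force: N = m g − P sin α = 696.5 − 287.1 = 409.4 N.
The horizontal driving force is P cos α = 307.9 N, so equilibrium needs friction f = 307.9 N.
The static-friction limit is μ_s N = 245.6 N.
307.9 > 245.6 N → the crate slides; f = μ_k N = 0.49×409.4 = 201 N.

f ≈ 201 N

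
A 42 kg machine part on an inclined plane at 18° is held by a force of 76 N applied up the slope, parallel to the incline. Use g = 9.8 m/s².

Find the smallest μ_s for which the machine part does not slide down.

N = m g cos θ = 391.5 N.
Friction must make up the shortfall along the incline: f = m g sin θ − P = 127.2 − 76 = 51.19 N.
At the threshold f = μ_s N, so μ_s,min = 51.19/391.5 = 0.131.

μ_s,min ≈ 0.131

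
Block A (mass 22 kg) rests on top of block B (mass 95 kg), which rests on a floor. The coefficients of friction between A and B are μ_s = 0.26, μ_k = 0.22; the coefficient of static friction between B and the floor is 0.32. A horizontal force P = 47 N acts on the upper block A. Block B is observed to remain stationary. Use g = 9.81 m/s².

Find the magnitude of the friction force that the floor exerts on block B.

f ≈ 47 N

Between the blocks, N₁ = m_A g = 215.8 N.
So the A–B interface can sustain at most μ_s N₁ = 56.11 N of static friction.
P = 47 N is within that limit, so A and B move together (both at rest); the A–B friction is simply f₁ = P = 47 N.
By Newton's third law B feels 47 N forward from A. With B stationary, the floor's static friction on B balances it: f₂ = 47 N (well within μ_s(m_A+m_B)g = 367.3 N).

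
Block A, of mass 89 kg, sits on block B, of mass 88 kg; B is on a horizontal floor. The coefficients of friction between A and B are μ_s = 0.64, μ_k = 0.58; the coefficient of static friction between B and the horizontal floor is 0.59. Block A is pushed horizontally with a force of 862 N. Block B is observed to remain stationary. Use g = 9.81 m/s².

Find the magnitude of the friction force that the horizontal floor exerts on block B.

Normal force at the A–B interface: N₁ = m_A g = 873.1 N.
Maximum static friction on A from B: μ_s N₁ = 0.64×873.1 = 558.8 N.
P = 862 N exceeds that limit, so A slips over B and the interface friction becomes kinetic: f₁ = μ_k N₁ = 0.58×873.1 = 506 N.
By Newton's third law B feels 506 N forward from A. With B stationary, the floor's static friction on B balances it: f₂ = 506 N (well within μ_s(m_A+m_B)g = 1024 N).

f ≈ 506 N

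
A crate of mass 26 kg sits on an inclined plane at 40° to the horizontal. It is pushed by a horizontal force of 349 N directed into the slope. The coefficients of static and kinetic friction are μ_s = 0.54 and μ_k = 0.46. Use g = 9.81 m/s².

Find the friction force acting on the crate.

f ≈ 103 N (down the incline)

Resolve perpendicular to the incline: N = m g cos θ + P sin θ = 26×9.81×cos 40° + 349×sin 40° = 419.7 N.
Parallel to the incline: P cos θ − m g sin θ = 267.3 − 163.9 = 103.4 N; the friction needed to balance this is 103.4 N acting down the slope.
The limit of static friction is μ_s N = 226.6 N.
Since 103.4 N is within the 226.6 N limit, the crate stays put and friction is exactly 103 N.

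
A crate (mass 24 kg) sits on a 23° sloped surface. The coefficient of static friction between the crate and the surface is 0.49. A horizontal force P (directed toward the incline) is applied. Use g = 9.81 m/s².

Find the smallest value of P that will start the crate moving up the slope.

P ≈ 272 N

At impending motion up the slope, friction acts down-slope at its limit: f = μ_s N.
Perpendicular to the incline: N = m g cos θ + P sin θ.
Along the incline: P cos θ = m g sin θ + μ_s N = m g sin θ + μ_s (m g cos θ + P sin θ).
Solving, P (cos θ − μ_s sin θ) = m g (sin θ + μ_s cos θ), so P = 24×9.81×(sin 23° + 0.49 cos 23°)/(cos 23° − 0.49 sin 23°) = 235×0.8418/0.729 = 272 N.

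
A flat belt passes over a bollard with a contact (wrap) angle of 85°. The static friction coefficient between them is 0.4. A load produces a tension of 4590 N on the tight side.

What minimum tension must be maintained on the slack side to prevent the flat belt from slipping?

T_min ≈ 2540 N

Capstan equation at impending slip: T_tight/T_slack = e^{μβ}.
β = 85° = 1.484 rad; e^{μβ} = e^{0.4×1.484} = 1.81.
T_slack = T_tight / e^{μβ} = 4590 / 1.81 = 2540 N.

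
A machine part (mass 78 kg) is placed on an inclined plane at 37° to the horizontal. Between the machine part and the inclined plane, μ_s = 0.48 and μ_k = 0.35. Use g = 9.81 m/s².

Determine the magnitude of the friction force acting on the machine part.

f ≈ 214 N (up the incline)

The normal reaction is N = m g cos θ = 611.1 N.
Along the slope the weight component is m g sin θ = 460.5 N; friction must supply exactly this, acting up-slope.
The static-friction ceiling is μ_s N = 0.48 × 611.1 = 293.3 N.
Since |460.5| > 293.3 N, static friction cannot hold it; the machine part slides down the incline and kinetic friction applies: f = μ_k N = 0.35 × 611.1 = 214 N.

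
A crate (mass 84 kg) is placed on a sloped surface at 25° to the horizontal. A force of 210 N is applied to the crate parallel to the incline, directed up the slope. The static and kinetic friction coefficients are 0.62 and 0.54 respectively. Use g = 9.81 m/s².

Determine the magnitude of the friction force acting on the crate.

Perpendicular to the surface, N = m g cos θ = 84·9.81·cos 25° = 746.8 N.
Parallel to the incline, ΣF = 0 gives f = m g sin θ − P = 348.3 − 210 = 138.3 N (up-slope positive).
Static friction can supply at most μ_s N = 463 N.
Since |138.3| ≤ 463 N, no slip — friction simply equals what equilibrium demands.

f ≈ 138 N (up the incline)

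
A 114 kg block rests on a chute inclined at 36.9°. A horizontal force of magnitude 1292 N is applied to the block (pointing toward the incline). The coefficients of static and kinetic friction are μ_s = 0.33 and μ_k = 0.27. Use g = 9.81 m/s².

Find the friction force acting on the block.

f ≈ 362 N (down the incline)

Resolve perpendicular to the incline: N = m g cos θ + P sin θ = 114×9.81×cos 36.9° + 1292×sin 36.9° = 1670 N.
Along the incline, the net driving force (taking up-slope positive) is P cos θ − m g sin θ = 1033 − 671.5 = 361.7 N, so equilibrium requires friction f = -361.7 N (down-slope).
Maximum static friction: μ_s N = 0.33 × 1670 = 551.1 N.
Since 361.7 N is within the 551.1 N limit, the block stays put and friction is exactly 362 N.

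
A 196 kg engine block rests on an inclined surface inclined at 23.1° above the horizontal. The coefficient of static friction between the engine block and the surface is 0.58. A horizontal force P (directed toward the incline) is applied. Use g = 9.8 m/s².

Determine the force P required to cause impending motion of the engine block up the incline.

P ≈ 2570 N

At impending motion up the slope, friction acts down-slope at its limit: f = μ_s N.
Perpendicular to the incline: N = m g cos θ + P sin θ.
Along the incline: P cos θ = m g sin θ + μ_s N = m g sin θ + μ_s (m g cos θ + P sin θ).
Solving, P (cos θ − μ_s sin θ) = m g (sin θ + μ_s cos θ), so P = 196×9.8×(sin 23.1° + 0.58 cos 23.1°)/(cos 23.1° − 0.58 sin 23.1°) = 1920×0.9258/0.6923 = 2570 N.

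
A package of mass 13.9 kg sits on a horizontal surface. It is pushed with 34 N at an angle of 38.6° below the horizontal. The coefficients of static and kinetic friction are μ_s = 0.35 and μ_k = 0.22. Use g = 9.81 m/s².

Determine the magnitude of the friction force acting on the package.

f ≈ 26.6 N

Vertical equilibrium gives N = m g + P sin α = 157.6 N.
The horizontal driving force is P cos α = 26.57 N, so equilibrium needs friction f = 26.57 N.
The static-friction limit is μ_s N = 55.15 N.
Since 26.57 N does not exceed the limit, the package stays at rest and f = 26.6 N.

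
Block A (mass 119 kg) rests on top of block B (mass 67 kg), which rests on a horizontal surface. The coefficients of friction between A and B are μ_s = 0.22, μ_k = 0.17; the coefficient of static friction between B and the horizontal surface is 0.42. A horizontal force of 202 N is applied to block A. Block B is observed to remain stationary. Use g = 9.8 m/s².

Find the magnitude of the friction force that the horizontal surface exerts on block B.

f ≈ 202 N

The normal force B exerts on A is simply A's weight, N₁ = 1166 N.
So the A–B interface can sustain at most μ_s N₁ = 256.6 N of static friction.
P = 202 N is within that limit, so A and B move together (both at rest); the A–B friction is simply f₁ = P = 202 N.
By Newton's third law B feels 202 N forward from A. With B stationary, the floor's static friction on B balances it: f₂ = 202 N (well within μ_s(m_A+m_B)g = 765.6 N).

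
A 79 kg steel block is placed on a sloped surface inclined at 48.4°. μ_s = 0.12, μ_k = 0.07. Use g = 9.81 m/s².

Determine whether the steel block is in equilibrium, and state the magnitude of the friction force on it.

f ≈ 36 N

N = m g cos θ = 515 N.
Down-slope weight component: m g sin θ = 580 N.
μ_s N = 61.7 N.
580 > 61.7 N, so it slides; kinetic friction f = μ_k N = 0.07×515 = 36 N.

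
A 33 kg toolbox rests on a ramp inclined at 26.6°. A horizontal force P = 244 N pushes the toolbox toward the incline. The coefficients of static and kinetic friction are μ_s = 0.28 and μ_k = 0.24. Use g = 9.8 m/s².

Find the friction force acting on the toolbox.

Normal direction: N = m g cos θ + P sin θ = 398.4 N.
Along the incline, the net driving force (taking up-slope positive) is P cos θ − m g sin θ = 218.2 − 144.8 = 73.37 N, so equilibrium requires friction f = -73.37 N (down-slope).
Maximum static friction: μ_s N = 0.28 × 398.4 = 111.6 N.
Since 73.37 N is within the 111.6 N limit, the toolbox stays put and friction is exactly 73.4 N.

f ≈ 73.4 N (down the incline)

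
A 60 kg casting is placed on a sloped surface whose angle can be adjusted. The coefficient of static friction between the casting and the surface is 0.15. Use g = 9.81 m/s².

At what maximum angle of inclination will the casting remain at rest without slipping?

At the slip threshold, m g sin θ = μ_s · m g cos θ, so tan θ = μ_s.
θ_max = arctan(0.15) = 8.53°.

θ_max ≈ 8.53°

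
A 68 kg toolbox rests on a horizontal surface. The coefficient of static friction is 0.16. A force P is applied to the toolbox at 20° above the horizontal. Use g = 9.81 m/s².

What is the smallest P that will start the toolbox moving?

N = m g − P sin α (the pull lifts the toolbox).
At impending slip, P cos α = μ_s N = μ_s (m g − P sin α).
Solving: P (cos α + μ_s sin α) = μ_s m g → P = 0.16×667/(cos 20° + 0.16 sin 20°) = 107/0.9944 = 107 N.

P ≈ 107 N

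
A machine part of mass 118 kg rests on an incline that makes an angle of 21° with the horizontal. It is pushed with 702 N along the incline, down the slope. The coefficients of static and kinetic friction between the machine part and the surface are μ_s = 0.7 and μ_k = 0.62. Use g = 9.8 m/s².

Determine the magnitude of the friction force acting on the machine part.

Normal force: N = m g cos θ = 118 × 9.8 × cos 21° = 1080 N.
For equilibrium along the incline the friction force must supply f = m g sin θ + P = 414.4 + 702 = 1116 N (positive meaning up-slope).
Maximum static friction available: μ_s N = 0.7 × 1080 = 755.7 N.
|1116| exceeds 755.7 N, so the machine part slips down-slope; friction is kinetic, f = μ_k N = 0.62×1080 = 669 N.

f ≈ 669 N (up the incline)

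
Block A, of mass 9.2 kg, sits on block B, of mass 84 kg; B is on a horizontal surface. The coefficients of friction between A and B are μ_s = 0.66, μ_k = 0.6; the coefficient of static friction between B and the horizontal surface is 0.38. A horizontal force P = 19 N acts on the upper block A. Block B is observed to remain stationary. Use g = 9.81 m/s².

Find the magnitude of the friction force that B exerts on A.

Normal force at the A–B interface: N₁ = m_A g = 90.25 N.
Maximum static friction on A from B: μ_s N₁ = 0.66×90.25 = 59.57 N.
Since P = 19 N ≤ 59.57 N, A does not slip on B; friction on A equals P = 19 N.
B experiences an equal 19 N forward from A (third law). B is in equilibrium, so the floor supplies f₂ = 19 N of static friction (limit μ_s(m_A+m_B)g = 347.4 N, not exceeded).

f ≈ 19 N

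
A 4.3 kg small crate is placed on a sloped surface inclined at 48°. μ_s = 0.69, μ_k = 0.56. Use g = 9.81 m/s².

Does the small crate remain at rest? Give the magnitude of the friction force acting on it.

N = m g cos θ = 28.2 N.
Down-slope weight component: m g sin θ = 31.3 N.
μ_s N = 19.5 N.
31.3 > 19.5 N, so it slides; kinetic friction f = μ_k N = 0.56×28.2 = 15.8 N.

f ≈ 15.8 N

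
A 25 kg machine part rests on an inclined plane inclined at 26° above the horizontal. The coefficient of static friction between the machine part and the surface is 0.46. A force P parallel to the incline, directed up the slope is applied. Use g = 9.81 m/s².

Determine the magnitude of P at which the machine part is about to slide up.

At impending motion up the slope, friction acts down-slope at its limit: f = μ_s N.
P is parallel to the surface, so N = m g cos θ = 220 N.
Along the incline: P = m g sin θ + μ_s N = 108 + 0.46×220 = 209 N.

P ≈ 209 N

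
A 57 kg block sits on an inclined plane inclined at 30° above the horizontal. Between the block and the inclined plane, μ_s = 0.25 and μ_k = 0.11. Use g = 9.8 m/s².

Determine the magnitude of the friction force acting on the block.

Perpendicular to the surface, N = m g cos θ = 57·9.8·cos 30° = 483.8 N.
Along the slope the weight component is m g sin θ = 279.3 N; friction must supply exactly this, acting up-slope.
Static friction can supply at most μ_s N = 120.9 N.
Since |279.3| > 120.9 N, static friction cannot hold it; the block slides down the incline and kinetic friction applies: f = μ_k N = 0.11 × 483.8 = 53.2 N.

f ≈ 53.2 N (up the incline)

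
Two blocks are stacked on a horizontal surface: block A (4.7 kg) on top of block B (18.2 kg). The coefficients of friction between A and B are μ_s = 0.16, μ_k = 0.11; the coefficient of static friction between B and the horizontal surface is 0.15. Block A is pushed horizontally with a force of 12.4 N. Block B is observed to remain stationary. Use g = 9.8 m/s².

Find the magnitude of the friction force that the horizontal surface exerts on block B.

Between the blocks, N₁ = m_A g = 46.06 N.
So the A–B interface can sustain at most μ_s N₁ = 7.37 N of static friction.
Since P = 12.4 N > 7.37 N, A slides on B; the A–B friction is kinetic: f₁ = μ_k N₁ = 0.11×46.06 = 5.07 N.
By Newton's third law B feels 5.07 N forward from A. With B stationary, the floor's static friction on B balances it: f₂ = 5.07 N (well within μ_s(m_A+m_B)g = 33.66 N).

f ≈ 5.07 N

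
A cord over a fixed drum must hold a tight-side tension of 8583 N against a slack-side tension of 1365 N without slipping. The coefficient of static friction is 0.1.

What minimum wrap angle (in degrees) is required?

β_min ≈ 1050°

T₂/T₁ = e^{μβ} → β = ln(T₂/T₁)/μ.
β = ln(8583/1365)/0.1 = 1.839/0.1 = 18.39 rad.
In degrees: β = 18.39 × 180/π = 1050°.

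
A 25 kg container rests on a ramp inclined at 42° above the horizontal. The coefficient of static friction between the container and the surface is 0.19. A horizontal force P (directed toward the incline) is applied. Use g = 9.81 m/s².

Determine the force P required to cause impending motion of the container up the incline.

P ≈ 323 N

At impending motion up the slope, friction acts down-slope at its limit: f = μ_s N.
Perpendicular to the incline: N = m g cos θ + P sin θ.
Along the incline: P cos θ = m g sin θ + μ_s N = m g sin θ + μ_s (m g cos θ + P sin θ).
Solving, P (cos θ − μ_s sin θ) = m g (sin θ + μ_s cos θ), so P = 25×9.81×(sin 42° + 0.19 cos 42°)/(cos 42° − 0.19 sin 42°) = 245×0.8103/0.616 = 323 N.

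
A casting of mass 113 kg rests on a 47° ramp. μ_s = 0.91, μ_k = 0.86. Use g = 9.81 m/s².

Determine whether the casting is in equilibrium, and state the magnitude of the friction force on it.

N = m g cos θ = 756 N.
Down-slope weight component: m g sin θ = 811 N.
μ_s N = 688 N.
811 > 688 N, so it slides; kinetic friction f = μ_k N = 0.86×756 = 650 N.

f ≈ 650 N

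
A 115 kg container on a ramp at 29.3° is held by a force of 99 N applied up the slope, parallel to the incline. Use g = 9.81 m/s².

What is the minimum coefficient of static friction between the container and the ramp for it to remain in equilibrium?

N = m g cos θ = 983.8 N.
Friction must make up the shortfall along the incline: f = m g sin θ − P = 552.1 − 99 = 453.1 N.
At the threshold f = μ_s N, so μ_s,min = 453.1/983.8 = 0.461.

μ_s,min ≈ 0.461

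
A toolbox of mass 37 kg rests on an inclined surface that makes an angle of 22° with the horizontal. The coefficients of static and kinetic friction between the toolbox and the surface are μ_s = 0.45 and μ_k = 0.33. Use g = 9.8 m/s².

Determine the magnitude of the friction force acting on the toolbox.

f ≈ 136 N (up the incline)

Perpendicular to the surface, N = m g cos θ = 37·9.8·cos 22° = 336.2 N.
For equilibrium along the incline, friction must balance the weight component: f = m g sin θ = 135.8 N up the slope.
The static-friction ceiling is μ_s N = 0.45 × 336.2 = 151.3 N.
Since |135.8| ≤ 151.3 N, no slip — friction simply equals what equilibrium demands.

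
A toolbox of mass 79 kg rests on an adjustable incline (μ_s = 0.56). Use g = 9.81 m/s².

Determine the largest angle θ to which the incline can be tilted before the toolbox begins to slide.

At the slip threshold, m g sin θ = μ_s · m g cos θ, so tan θ = μ_s.
θ_max = arctan(0.56) = 29.2°.

θ_max ≈ 29.2°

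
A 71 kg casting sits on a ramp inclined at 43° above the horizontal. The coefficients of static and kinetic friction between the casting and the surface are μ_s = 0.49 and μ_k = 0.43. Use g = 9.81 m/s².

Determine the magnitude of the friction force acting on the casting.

f ≈ 219 N (up the incline)

Perpendicular to the surface, N = m g cos θ = 71·9.81·cos 43° = 509.4 N.
Along the slope the weight component is m g sin θ = 475 N; friction must supply exactly this, acting up-slope.
The static-friction ceiling is μ_s N = 0.49 × 509.4 = 249.6 N.
Since |475| > 249.6 N, static friction cannot hold it; the casting slides down the incline and kinetic friction applies: f = μ_k N = 0.43 × 509.4 = 219 N.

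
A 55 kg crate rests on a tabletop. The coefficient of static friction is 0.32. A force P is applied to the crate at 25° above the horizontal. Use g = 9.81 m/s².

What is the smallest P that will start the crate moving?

P ≈ 166 N

N = m g − P sin α (the pull lifts the crate).
At impending slip, P cos α = μ_s N = μ_s (m g − P sin α).
Solving: P (cos α + μ_s sin α) = μ_s m g → P = 0.32×540/(cos 25° + 0.32 sin 25°) = 173/1.042 = 166 N.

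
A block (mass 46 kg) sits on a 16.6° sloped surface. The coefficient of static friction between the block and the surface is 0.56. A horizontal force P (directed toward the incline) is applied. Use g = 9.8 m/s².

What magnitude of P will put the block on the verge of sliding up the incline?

At impending motion up the slope, friction acts down-slope at its limit: f = μ_s N.
Perpendicular to the incline: N = m g cos θ + P sin θ.
Along the incline: P cos θ = m g sin θ + μ_s N = m g sin θ + μ_s (m g cos θ + P sin θ).
Solving, P (cos θ − μ_s sin θ) = m g (sin θ + μ_s cos θ), so P = 46×9.8×(sin 16.6° + 0.56 cos 16.6°)/(cos 16.6° − 0.56 sin 16.6°) = 451×0.8223/0.7983 = 464 N.

P ≈ 464 N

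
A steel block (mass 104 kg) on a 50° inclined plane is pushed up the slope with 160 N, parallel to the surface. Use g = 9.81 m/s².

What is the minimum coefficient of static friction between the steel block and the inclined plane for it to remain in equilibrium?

μ_s,min ≈ 0.948

N = m g cos θ = 655.8 N.
Friction must make up the shortfall along the incline: f = m g sin θ − P = 781.5 − 160 = 621.5 N.
At the threshold f = μ_s N, so μ_s,min = 621.5/655.8 = 0.948.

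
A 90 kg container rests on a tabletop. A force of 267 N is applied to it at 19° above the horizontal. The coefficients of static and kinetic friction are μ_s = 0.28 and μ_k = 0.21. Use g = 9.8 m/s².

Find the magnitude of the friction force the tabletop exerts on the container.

f ≈ 167 N

The vertical component of P reduces the normal force: N = m g − P sin α = 882 − 86.93 = 795.1 N.
Horizontally, friction must balance P cos α = 252.5 N.
The static-friction limit is μ_s N = 222.6 N.
The required friction exceeds μ_s N, so the container moves and f = μ_k N = 167 N.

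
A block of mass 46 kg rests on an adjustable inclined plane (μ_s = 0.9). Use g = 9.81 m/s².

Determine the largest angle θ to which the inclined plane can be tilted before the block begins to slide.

At the slip threshold, m g sin θ = μ_s · m g cos θ, so tan θ = μ_s.
θ_max = arctan(0.9) = 42°.

θ_max ≈ 42°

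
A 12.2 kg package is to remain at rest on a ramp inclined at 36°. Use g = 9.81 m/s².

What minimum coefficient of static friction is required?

μ_s,min ≈ 0.727

At the slip threshold m g sin θ = μ_s m g cos θ, so μ_s,min = tan θ.
μ_s,min = tan 36° = 0.727.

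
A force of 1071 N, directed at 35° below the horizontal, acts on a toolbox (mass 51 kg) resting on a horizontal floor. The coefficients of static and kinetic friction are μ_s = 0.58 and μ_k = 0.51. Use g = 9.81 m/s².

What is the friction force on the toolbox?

Vertical equilibrium gives N = m g + P sin α = 1115 N.
For equilibrium, f = P cos α = 1071×cos 35° = 877.3 N.
The static-friction limit is μ_s N = 646.5 N.
877.3 > 646.5 N → the toolbox slides; f = μ_k N = 0.51×1115 = 568 N.

f ≈ 568 N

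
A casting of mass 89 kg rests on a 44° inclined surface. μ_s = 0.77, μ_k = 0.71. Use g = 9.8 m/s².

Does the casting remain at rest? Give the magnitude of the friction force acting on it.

N = m g cos θ = 627 N.
Down-slope weight component: m g sin θ = 606 N.
μ_s N = 483 N.
606 > 483 N, so it slides; kinetic friction f = μ_k N = 0.71×627 = 445 N.

f ≈ 445 N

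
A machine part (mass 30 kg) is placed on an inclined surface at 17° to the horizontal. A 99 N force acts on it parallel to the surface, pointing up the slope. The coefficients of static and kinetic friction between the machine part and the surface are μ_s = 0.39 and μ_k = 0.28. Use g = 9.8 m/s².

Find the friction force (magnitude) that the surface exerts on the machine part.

f ≈ 13 N (down the incline)

Perpendicular to the surface, N = m g cos θ = 30·9.8·cos 17° = 281.2 N.
The friction needed for equilibrium is m g sin θ − P = 85.96 − 99 = -13.04 N, measured positive up-slope.
Maximum static friction available: μ_s N = 0.39 × 281.2 = 109.6 N.
Since |-13.04| ≤ 109.6 N, no slip — friction simply equals what equilibrium demands.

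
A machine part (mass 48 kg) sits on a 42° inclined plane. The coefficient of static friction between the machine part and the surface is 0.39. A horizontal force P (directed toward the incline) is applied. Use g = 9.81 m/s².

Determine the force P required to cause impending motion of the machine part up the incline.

At impending motion up the slope, friction acts down-slope at its limit: f = μ_s N.
Perpendicular to the incline: N = m g cos θ + P sin θ.
Along the incline: P cos θ = m g sin θ + μ_s N = m g sin θ + μ_s (m g cos θ + P sin θ).
Solving, P (cos θ − μ_s sin θ) = m g (sin θ + μ_s cos θ), so P = 48×9.81×(sin 42° + 0.39 cos 42°)/(cos 42° − 0.39 sin 42°) = 471×0.959/0.4822 = 936 N.

P ≈ 936 N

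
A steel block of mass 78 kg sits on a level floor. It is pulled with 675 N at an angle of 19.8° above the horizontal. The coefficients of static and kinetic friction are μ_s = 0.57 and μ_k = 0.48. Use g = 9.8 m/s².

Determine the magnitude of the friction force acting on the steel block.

N = m g − P sin α = 764.4 − 675×sin 19.8° = 535.8 N.
The horizontal driving force is P cos α = 635.1 N, so equilibrium needs friction f = 635.1 N.
μ_s N = 0.57 × 535.8 = 305.4 N.
The required friction exceeds μ_s N, so the steel block moves and f = μ_k N = 257 N.

f ≈ 257 N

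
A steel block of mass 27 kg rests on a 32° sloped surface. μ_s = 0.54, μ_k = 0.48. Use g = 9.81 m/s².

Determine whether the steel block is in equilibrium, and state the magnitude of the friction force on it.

N = m g cos θ = 225 N.
Down-slope weight component: m g sin θ = 140 N.
μ_s N = 121 N.
140 > 121 N, so it slides; kinetic friction f = μ_k N = 0.48×225 = 108 N.

f ≈ 108 N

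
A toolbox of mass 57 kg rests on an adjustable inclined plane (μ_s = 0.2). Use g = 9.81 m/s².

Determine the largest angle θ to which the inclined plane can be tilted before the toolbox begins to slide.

At the slip threshold, m g sin θ = μ_s · m g cos θ, so tan θ = μ_s.
θ_max = arctan(0.2) = 11.3°.

θ_max ≈ 11.3°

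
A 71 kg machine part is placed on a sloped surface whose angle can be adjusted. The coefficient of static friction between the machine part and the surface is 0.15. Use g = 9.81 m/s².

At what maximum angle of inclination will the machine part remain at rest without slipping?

θ_max ≈ 8.53°

At the slip threshold, m g sin θ = μ_s · m g cos θ, so tan θ = μ_s.
θ_max = arctan(0.15) = 8.53°.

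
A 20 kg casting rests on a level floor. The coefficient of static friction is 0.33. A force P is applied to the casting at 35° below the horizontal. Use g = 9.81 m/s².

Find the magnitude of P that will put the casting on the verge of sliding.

N = m g + P sin α (the push presses the casting into the level floor).
At impending slip, P cos α = μ_s N = μ_s (m g + P sin α).
Solving: P (cos α − μ_s sin α) = μ_s m g → P = 0.33×196/(cos 35° − 0.33 sin 35°) = 64.7/0.6299 = 103 N.

P ≈ 103 N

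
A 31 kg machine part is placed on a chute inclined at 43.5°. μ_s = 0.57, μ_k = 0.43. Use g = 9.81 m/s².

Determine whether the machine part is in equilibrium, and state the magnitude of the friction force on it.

f ≈ 94.9 N

N = m g cos θ = 221 N.
Down-slope weight component: m g sin θ = 209 N.
μ_s N = 126 N.
209 > 126 N, so it slides; kinetic friction f = μ_k N = 0.43×221 = 94.9 N.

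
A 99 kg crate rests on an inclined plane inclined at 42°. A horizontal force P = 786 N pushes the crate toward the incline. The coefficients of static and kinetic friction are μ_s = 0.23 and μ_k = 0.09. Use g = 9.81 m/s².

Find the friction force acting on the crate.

The horizontal push has a component P sin θ into the surface, so N = m g cos θ + P sin θ = 721.7 + 525.9 = 1248 N.
Along the incline, the net driving force (taking up-slope positive) is P cos θ − m g sin θ = 584.1 − 649.9 = -65.74 N, so equilibrium requires friction f = 65.74 N (up-slope).
The limit of static friction is μ_s N = 287 N.
Since 65.74 N is within the 287 N limit, the crate stays put and friction is exactly 65.7 N.

f ≈ 65.7 N (up the incline)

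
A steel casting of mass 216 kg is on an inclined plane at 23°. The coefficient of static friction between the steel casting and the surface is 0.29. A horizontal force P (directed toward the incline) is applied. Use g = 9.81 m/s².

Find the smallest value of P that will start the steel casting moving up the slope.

P ≈ 1730 N

At impending motion up the slope, friction acts down-slope at its limit: f = μ_s N.
Perpendicular to the incline: N = m g cos θ + P sin θ.
Along the incline: P cos θ = m g sin θ + μ_s N = m g sin θ + μ_s (m g cos θ + P sin θ).
Solving, P (cos θ − μ_s sin θ) = m g (sin θ + μ_s cos θ), so P = 216×9.81×(sin 23° + 0.29 cos 23°)/(cos 23° − 0.29 sin 23°) = 2120×0.6577/0.8072 = 1730 N.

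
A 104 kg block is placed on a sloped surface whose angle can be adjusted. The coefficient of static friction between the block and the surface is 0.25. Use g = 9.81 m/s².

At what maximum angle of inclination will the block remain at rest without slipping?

At the slip threshold, m g sin θ = μ_s · m g cos θ, so tan θ = μ_s.
θ_max = arctan(0.25) = 14°.

θ_max ≈ 14°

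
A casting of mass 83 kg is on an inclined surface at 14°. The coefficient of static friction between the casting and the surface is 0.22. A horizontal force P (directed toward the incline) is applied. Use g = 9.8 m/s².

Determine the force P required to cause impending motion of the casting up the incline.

P ≈ 404 N

At impending motion up the slope, friction acts down-slope at its limit: f = μ_s N.
Perpendicular to the incline: N = m g cos θ + P sin θ.
Along the incline: P cos θ = m g sin θ + μ_s N = m g sin θ + μ_s (m g cos θ + P sin θ).
Solving, P (cos θ − μ_s sin θ) = m g (sin θ + μ_s cos θ), so P = 83×9.8×(sin 14° + 0.22 cos 14°)/(cos 14° − 0.22 sin 14°) = 813×0.4554/0.9171 = 404 N.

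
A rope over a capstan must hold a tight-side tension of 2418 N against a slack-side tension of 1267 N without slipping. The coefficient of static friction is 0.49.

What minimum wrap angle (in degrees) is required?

T₂/T₁ = e^{μβ} → β = ln(T₂/T₁)/μ.
β = ln(2418/1267)/0.49 = 0.6463/0.49 = 1.319 rad.
In degrees: β = 1.319 × 180/π = 75.6°.

β_min ≈ 75.6°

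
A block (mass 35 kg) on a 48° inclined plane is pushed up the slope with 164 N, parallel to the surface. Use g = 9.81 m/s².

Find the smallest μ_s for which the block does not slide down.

N = m g cos θ = 229.7 N.
Friction must make up the shortfall along the incline: f = m g sin θ − P = 255.2 − 164 = 91.16 N.
At the threshold f = μ_s N, so μ_s,min = 91.16/229.7 = 0.397.

μ_s,min ≈ 0.397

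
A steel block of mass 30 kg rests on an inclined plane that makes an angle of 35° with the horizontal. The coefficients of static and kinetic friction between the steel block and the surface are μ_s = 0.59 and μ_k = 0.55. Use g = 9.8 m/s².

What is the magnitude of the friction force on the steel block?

The normal reaction is N = m g cos θ = 240.8 N.
Along the slope the weight component is m g sin θ = 168.6 N; friction must supply exactly this, acting up-slope.
Maximum static friction available: μ_s N = 0.59 × 240.8 = 142.1 N.
Since |168.6| > 142.1 N, static friction cannot hold it; the steel block slides down the incline and kinetic friction applies: f = μ_k N = 0.55 × 240.8 = 132 N.

f ≈ 132 N (up the incline)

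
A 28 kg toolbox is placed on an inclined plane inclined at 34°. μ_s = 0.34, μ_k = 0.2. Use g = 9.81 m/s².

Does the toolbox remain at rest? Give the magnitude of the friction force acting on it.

f ≈ 45.5 N

N = m g cos θ = 228 N.
Down-slope weight component: m g sin θ = 154 N.
μ_s N = 77.4 N.
154 > 77.4 N, so it slides; kinetic friction f = μ_k N = 0.2×228 = 45.5 N.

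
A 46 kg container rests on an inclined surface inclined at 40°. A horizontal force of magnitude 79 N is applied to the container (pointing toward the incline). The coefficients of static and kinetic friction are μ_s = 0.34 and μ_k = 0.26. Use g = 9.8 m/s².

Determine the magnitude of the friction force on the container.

f ≈ 103 N (up the incline)

The horizontal push has a component P sin θ into the surface, so N = m g cos θ + P sin θ = 345.3 + 50.78 = 396.1 N.
Parallel to the incline: P cos θ − m g sin θ = 60.52 − 289.8 = -229.3 N; the friction needed to balance this is 229.3 N acting up the slope.
Maximum static friction: μ_s N = 0.34 × 396.1 = 134.7 N.
The required 229.3 N exceeds the static limit, so the container slides down-slope and f = μ_k N = 0.26×396.1 = 103 N.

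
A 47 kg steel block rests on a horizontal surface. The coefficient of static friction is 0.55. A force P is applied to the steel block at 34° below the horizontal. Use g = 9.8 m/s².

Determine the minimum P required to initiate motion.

N = m g + P sin α (the push presses the steel block into the horizontal surface).
At impending slip, P cos α = μ_s N = μ_s (m g + P sin α).
Solving: P (cos α − μ_s sin α) = μ_s m g → P = 0.55×461/(cos 34° − 0.55 sin 34°) = 253/0.5215 = 486 N.

P ≈ 486 N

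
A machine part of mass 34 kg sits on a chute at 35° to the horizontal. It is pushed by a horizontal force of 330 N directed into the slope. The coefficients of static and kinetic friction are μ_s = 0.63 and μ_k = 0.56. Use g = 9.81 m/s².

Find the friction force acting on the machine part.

The horizontal push has a component P sin θ into the surface, so N = m g cos θ + P sin θ = 273.2 + 189.3 = 462.5 N.
Parallel to the incline: P cos θ − m g sin θ = 270.3 − 191.3 = 79.01 N; the friction needed to balance this is 79.01 N acting down the slope.
The limit of static friction is μ_s N = 291.4 N.
|f_req| = 79.01 ≤ 291.4 N → the machine part is in equilibrium; friction equals the required value.

f ≈ 79 N (down the incline)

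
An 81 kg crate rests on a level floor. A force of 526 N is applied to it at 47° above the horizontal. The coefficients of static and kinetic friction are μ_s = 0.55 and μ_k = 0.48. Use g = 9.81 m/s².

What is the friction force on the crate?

f ≈ 197 N

The vertical component of P reduces the normal force: N = m g − P sin α = 794.6 − 384.7 = 409.9 N.
The horizontal driving force is P cos α = 358.7 N, so equilibrium needs friction f = 358.7 N.
μ_s N = 0.55 × 409.9 = 225.5 N.
358.7 > 225.5 N → the crate slides; f = μ_k N = 0.48×409.9 = 197 N.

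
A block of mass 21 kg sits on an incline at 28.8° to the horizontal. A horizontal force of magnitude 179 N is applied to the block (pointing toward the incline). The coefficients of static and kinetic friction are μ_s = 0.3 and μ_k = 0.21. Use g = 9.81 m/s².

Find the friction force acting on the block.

f ≈ 57.6 N (down the incline)

The horizontal push has a component P sin θ into the surface, so N = m g cos θ + P sin θ = 180.5 + 86.23 = 266.8 N.
Along the incline, the net driving force (taking up-slope positive) is P cos θ − m g sin θ = 156.9 − 99.25 = 57.61 N, so equilibrium requires friction f = -57.61 N (down-slope).
The limit of static friction is μ_s N = 80.03 N.
Since 57.61 N is within the 80.03 N limit, the block stays put and friction is exactly 57.6 N.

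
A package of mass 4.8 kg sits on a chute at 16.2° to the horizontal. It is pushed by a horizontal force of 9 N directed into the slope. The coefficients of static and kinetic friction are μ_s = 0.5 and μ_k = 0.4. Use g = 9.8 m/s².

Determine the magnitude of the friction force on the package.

f ≈ 4.48 N (up the incline)

Normal direction: N = m g cos θ + P sin θ = 47.68 N.
Along the incline, the net driving force (taking up-slope positive) is P cos θ − m g sin θ = 8.643 − 13.12 = -4.481 N, so equilibrium requires friction f = 4.481 N (up-slope).
The limit of static friction is μ_s N = 23.84 N.
|f_req| = 4.481 ≤ 23.84 N → the package is in equilibrium; friction equals the required value.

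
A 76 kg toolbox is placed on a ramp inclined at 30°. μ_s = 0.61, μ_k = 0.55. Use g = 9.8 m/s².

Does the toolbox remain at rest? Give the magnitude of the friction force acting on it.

f ≈ 372 N

N = m g cos θ = 645 N.
Down-slope weight component: m g sin θ = 372 N.
μ_s N = 393 N.
372 ≤ 393 N, so it stays put; friction = 372 N.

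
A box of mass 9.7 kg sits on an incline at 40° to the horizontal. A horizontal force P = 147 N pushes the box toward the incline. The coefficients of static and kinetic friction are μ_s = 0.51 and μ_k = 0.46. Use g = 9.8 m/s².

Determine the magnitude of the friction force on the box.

f ≈ 51.5 N (down the incline)

Resolve perpendicular to the incline: N = m g cos θ + P sin θ = 9.7×9.8×cos 40° + 147×sin 40° = 167.3 N.
Parallel to the incline: P cos θ − m g sin θ = 112.6 − 61.1 = 51.51 N; the friction needed to balance this is 51.51 N acting down the slope.
Maximum static friction: μ_s N = 0.51 × 167.3 = 85.33 N.
|f_req| = 51.51 ≤ 85.33 N → the box is in equilibrium; friction equals the required value.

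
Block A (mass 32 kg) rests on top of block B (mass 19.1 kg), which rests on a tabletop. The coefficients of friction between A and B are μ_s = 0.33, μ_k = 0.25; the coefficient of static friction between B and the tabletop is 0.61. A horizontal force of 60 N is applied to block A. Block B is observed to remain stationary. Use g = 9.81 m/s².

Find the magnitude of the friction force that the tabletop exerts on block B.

f ≈ 60 N

Between the blocks, N₁ = m_A g = 313.9 N.
So the A–B interface can sustain at most μ_s N₁ = 103.6 N of static friction.
P = 60 N is within that limit, so A and B move together (both at rest); the A–B friction is simply f₁ = P = 60 N.
B experiences an equal 60 N forward from A (third law). B is in equilibrium, so the floor supplies f₂ = 60 N of static friction (limit μ_s(m_A+m_B)g = 305.8 N, not exceeded).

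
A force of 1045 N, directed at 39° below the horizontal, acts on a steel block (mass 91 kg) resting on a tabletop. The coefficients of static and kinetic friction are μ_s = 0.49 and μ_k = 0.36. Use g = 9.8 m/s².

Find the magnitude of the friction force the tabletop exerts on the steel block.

The vertical component of P adds to the normal force: N = m g + P sin α = 891.8 + 657.6 = 1549 N.
For equilibrium, f = P cos α = 1045×cos 39° = 812.1 N.
The static-friction limit is μ_s N = 759.2 N.
812.1 > 759.2 N → the steel block slides; f = μ_k N = 0.36×1549 = 558 N.

f ≈ 558 N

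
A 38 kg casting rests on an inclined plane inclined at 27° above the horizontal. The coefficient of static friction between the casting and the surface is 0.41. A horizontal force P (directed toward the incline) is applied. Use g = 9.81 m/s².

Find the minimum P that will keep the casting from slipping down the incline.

The casting tends to slide down (tan θ > μ_s), so at the point of impending slip friction acts up-slope at its limit: f = μ_s N.
Perpendicular to the incline: N = m g cos θ + P sin θ.
Along the incline: P cos θ + μ_s N = m g sin θ, i.e. P cos θ + μ_s (m g cos θ + P sin θ) = m g sin θ.
Solving, P (cos θ + μ_s sin θ) = m g (sin θ − μ_s cos θ), so P = 373×0.08868/1.077 = 30.7 N.

P_min ≈ 30.7 N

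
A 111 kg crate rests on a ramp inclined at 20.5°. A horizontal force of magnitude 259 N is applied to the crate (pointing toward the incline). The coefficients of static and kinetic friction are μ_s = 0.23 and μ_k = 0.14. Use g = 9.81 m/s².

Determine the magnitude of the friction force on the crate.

f ≈ 139 N (up the incline)

The horizontal push has a component P sin θ into the surface, so N = m g cos θ + P sin θ = 1020 + 90.7 = 1111 N.
Parallel to the incline: P cos θ − m g sin θ = 242.6 − 381.3 = -138.7 N; the friction needed to balance this is 138.7 N acting up the slope.
The limit of static friction is μ_s N = 255.5 N.
Since 138.7 N is within the 255.5 N limit, the crate stays put and friction is exactly 139 N.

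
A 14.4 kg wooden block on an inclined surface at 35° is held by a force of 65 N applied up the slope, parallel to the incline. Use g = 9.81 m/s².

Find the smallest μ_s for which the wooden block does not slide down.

μ_s,min ≈ 0.138

N = m g cos θ = 115.7 N.
Friction must make up the shortfall along the incline: f = m g sin θ − P = 81.03 − 65 = 16.03 N.
At the threshold f = μ_s N, so μ_s,min = 16.03/115.7 = 0.138.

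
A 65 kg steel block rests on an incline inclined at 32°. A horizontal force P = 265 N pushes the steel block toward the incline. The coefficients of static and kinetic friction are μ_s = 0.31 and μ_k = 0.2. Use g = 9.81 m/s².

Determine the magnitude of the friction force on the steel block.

Normal direction: N = m g cos θ + P sin θ = 681.2 N.
Along the incline, the net driving force (taking up-slope positive) is P cos θ − m g sin θ = 224.7 − 337.9 = -113.2 N, so equilibrium requires friction f = 113.2 N (up-slope).
Maximum static friction: μ_s N = 0.31 × 681.2 = 211.2 N.
|f_req| = 113.2 ≤ 211.2 N → the steel block is in equilibrium; friction equals the required value.

f ≈ 113 N (up the incline)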